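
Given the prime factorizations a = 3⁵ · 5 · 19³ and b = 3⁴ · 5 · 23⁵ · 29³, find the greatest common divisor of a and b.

min exponent per shared prime: 3⁴ · 5 = 405

405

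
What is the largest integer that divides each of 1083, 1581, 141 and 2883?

1083 = 3 · 19²; 1581 = 3 · 17 · 31; 141 = 3 · 47; 2883 = 3 · 31²
gcd takes min exponent of each prime: 3 = 3

3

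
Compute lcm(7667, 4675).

191675

7667 = 11 · 17 · 41; 4675 = 5² · 11 · 17
max exponents: 5² · 11 · 17 · 41 = 191675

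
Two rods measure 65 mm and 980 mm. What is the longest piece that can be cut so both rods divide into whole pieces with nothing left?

65 = 5 · 13
980 = 2² · 5 · 7²
Common: 5 = 5

5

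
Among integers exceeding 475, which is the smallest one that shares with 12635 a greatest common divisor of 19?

494

12635 = 19·665. Any m with gcd(m, 12635) = 19 is a multiple of 19, say 19s, with s coprime to 665.
Need s > 475/19, so s ≥ 26. First s ≥ 26 with gcd(s, 665) = 1 is s = 26. Thus m = 19·26 = 494.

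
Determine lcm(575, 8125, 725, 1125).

575 = 5² · 23; 8125 = 5⁴ · 13; 725 = 5² · 29; 1125 = 3² · 5³
lcm takes max exponent of each prime: 3² · 5⁴ · 13 · 23 · 29 = 48774375

48774375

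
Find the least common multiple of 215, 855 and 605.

215 = 5 · 43; 855 = 3² · 5 · 19; 605 = 5 · 11²
lcm takes max exponent of each prime: 3² · 5 · 11² · 19 · 43 = 4448565

4448565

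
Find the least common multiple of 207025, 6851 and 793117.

207025 = 5² · 7² · 13²; 6851 = 13 · 17 · 31; 793117 = 13³ · 19²
lcm takes max exponent of each prime: 5² · 7² · 13³ · 17 · 19² · 31 = 512016507275

512016507275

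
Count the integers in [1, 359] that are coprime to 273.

190

273 = 3·7·13. Inclusion–exclusion on these primes:
359 − ⌊359/3⌋ − ⌊359/7⌋ − ⌊359/13⌋ + ⌊359/21⌋ + ⌊359/39⌋ + ⌊359/91⌋ − ⌊359/273⌋ = 190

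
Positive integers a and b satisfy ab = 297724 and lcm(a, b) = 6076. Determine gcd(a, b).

From gcd × lcm = ab: gcd = 297724 / 6076 = 49.

49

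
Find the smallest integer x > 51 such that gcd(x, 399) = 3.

gcd(x, 399) = 3 forces 3 | x; write x = 3s. Then gcd(3s, 3·133) = 3·gcd(s, 133), so need gcd(s, 133) = 1.
3s > 51 gives s ≥ 18. The least s ≥ 18 coprime to 133 is 18, so x = 3·18 = 54.

54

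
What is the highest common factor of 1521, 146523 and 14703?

507

1521 = 3² · 13²; 146523 = 3 · 13² · 17²; 14703 = 3 · 13² · 29
gcd takes min exponent of each prime: 3 · 13² = 507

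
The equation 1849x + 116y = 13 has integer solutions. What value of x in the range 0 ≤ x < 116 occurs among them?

81

Euclid: 1849 = 15·116 + 109; 116 = 1·109 + 7; 109 = 15·7 + 4; 7 = 1·4 + 3; 4 = 1·3 + 1; 3 = 3·1 + 0 → gcd = 1; 13 = 1·13.
Back-substitution yields 1849·(33) + 116·(-526) = 1, so one solution is x = 33·13 = 429, y = -526·13 = -6838.
Solutions in x differ by 116/1 = 116; the one in [0, 116) is 429 mod 116 = 81.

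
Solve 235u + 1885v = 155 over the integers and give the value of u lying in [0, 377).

129

Euclid: 1885 = 8·235 + 5; 235 = 47·5 + 0 → gcd = 5; 155 = 5·31.
Back-substitution yields 235·(-8) + 1885·(1) = 5, so one solution is u = -8·31 = -248, v = 1·31 = 31.
Solutions in u differ by 1885/5 = 377; the one in [0, 377) is -248 mod 377 = 129.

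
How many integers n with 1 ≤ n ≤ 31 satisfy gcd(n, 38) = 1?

Prime factors of 38: 2, 19. Count integers ≤ 31 divisible by none of them.
By inclusion–exclusion: 31 − ⌊31/2⌋ − ⌊31/19⌋ + ⌊31/38⌋ = 15.

15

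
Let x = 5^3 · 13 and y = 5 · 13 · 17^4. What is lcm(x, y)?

max exponent per prime: 5^3 · 13 · 17^4 = 135721625

135721625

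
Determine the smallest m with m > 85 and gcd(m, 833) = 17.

833 = 17·49. Any m with gcd(m, 833) = 17 is a multiple of 17, say 17s, with s coprime to 49.
Need s > 85/17, so s ≥ 6. First s ≥ 6 with gcd(s, 49) = 1 is s = 6. Thus m = 17·6 = 102.

102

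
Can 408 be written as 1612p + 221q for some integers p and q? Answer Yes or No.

No

gcd(1612, 221): 1612 = 7·221 + 65; 221 = 3·65 + 26; 65 = 2·26 + 13; 26 = 2·13 + 0 → 13
13 does not divide 408, so a solution does not exist.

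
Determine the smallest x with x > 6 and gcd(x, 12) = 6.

gcd(x, 12) = 6 forces 6 | x; write x = 6s. Then gcd(6s, 6·2) = 6·gcd(s, 2), so need gcd(s, 2) = 1.
6s > 6 gives s ≥ 2. The least s ≥ 2 coprime to 2 is 3, so x = 6·3 = 18.

18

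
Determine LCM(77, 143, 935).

lcm(77, 143) = 77·143/gcd = 11011/11 = 1001
lcm(1001, 935) = 1001·935/gcd = 935935/11 = 85085

85085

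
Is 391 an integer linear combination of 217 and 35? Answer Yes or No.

No

gcd(217, 35): 217 = 6·35 + 7; 35 = 5·7 + 0 → 7
7 does not divide 391, so a solution does not exist.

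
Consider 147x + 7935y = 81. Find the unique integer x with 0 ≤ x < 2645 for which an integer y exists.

1458

gcd(147, 7935) = 3 (Euclid: 7935 = 53·147 + 144; 147 = 1·144 + 3; 144 = 48·3 + 0), and 3 | 81.
Extended Euclid: 147·(54) + 7935·(-1) = 3. Scale by 27: x₀ = 1458.
General solution x = x₀ + 2645t; reducing mod 2645 gives x = 1458 (and y = -27).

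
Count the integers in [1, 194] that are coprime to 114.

Prime factors of 114: 2, 3, 19. Count integers ≤ 194 divisible by none of them.
By inclusion–exclusion: 194 − ⌊194/2⌋ − ⌊194/3⌋ − ⌊194/19⌋ + ⌊194/6⌋ + ⌊194/38⌋ + ⌊194/57⌋ − ⌊194/114⌋ = 62.

62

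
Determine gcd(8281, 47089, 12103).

49

gcd(8281, 47089): 47089 = 5·8281 + 5684; 8281 = 1·5684 + 2597; 5684 = 2·2597 + 490; 2597 = 5·490 + 147; 490 = 3·147 + 49; 147 = 3·49 + 0 → 49
gcd(49, 12103): 12103 = 247·49 + 0 → 49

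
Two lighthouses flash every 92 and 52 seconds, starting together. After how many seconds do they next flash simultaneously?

gcd first: 92 = 1·52 + 40; 52 = 1·40 + 12; 40 = 3·12 + 4; 12 = 3·4 + 0 → gcd = 4
lcm = 92·52/gcd = 4784/4 = 1196

1196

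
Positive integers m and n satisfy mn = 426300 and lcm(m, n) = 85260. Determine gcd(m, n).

5

From gcd × lcm = mn: gcd = 426300 / 85260 = 5.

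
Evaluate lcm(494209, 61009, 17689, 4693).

lcm(494209, 61009) = 494209·61009/gcd = 30151196881/361 = 83521321
lcm(83521321, 17689) = 83521321·17689/gcd = 1477408647169/361 = 4092544729
lcm(4092544729, 4693) = 4092544729·4693/gcd = 19206312413197/4693 = 4092544729

4092544729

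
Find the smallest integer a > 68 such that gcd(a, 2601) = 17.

Multiples of 17 above 68: 17·5, 17·6, … . Need the cofactor coprime to 2601/17 = 153.
Checking s = 5, 6, … the first with gcd(s, 153) = 1 is s = 5, giving 85.

85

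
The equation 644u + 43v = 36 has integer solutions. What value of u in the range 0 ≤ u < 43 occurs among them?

Euclid: 644 = 14·43 + 42; 43 = 1·42 + 1; 42 = 42·1 + 0 → gcd = 1; 36 = 1·36.
Back-substitution yields 644·(-1) + 43·(15) = 1, so one solution is u = -1·36 = -36, v = 15·36 = 540.
Solutions in u differ by 43/1 = 43; the one in [0, 43) is -36 mod 43 = 7.

7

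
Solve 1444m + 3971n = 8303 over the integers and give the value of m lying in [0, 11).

3

Euclid: 3971 = 2·1444 + 1083; 1444 = 1·1083 + 361; 1083 = 3·361 + 0 → gcd = 361; 8303 = 361·23.
Back-substitution yields 1444·(3) + 3971·(-1) = 361, so one solution is m = 3·23 = 69, n = -1·23 = -23.
Solutions in m differ by 3971/361 = 11; the one in [0, 11) is 69 mod 11 = 3.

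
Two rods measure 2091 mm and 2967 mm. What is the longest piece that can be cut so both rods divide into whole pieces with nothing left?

3

2091 = 3 · 17 · 41
2967 = 3 · 23 · 43
Common: 3 = 3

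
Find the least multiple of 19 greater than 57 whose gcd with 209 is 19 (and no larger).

Multiples of 19 above 57: 19·4, 19·5, … . Need the cofactor coprime to 209/19 = 11.
Checking s = 4, 5, … the first with gcd(s, 11) = 1 is s = 4, giving 76.

76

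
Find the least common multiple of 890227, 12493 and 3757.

890227 = 13 · 31 · 47²; 12493 = 13 · 31²; 3757 = 13 · 17²
lcm takes max exponent of each prime: 13 · 17² · 31² · 47² = 7975543693

7975543693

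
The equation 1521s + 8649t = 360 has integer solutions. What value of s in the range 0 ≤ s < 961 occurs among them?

893

Euclid: 8649 = 5·1521 + 1044; 1521 = 1·1044 + 477; 1044 = 2·477 + 90; 477 = 5·90 + 27; 90 = 3·27 + 9; 27 = 3·9 + 0 → gcd = 9; 360 = 9·40.
Back-substitution yields 1521·(-290) + 8649·(51) = 9, so one solution is s = -290·40 = -11600, t = 51·40 = 2040.
Solutions in s differ by 8649/9 = 961; the one in [0, 961) is -11600 mod 961 = 893.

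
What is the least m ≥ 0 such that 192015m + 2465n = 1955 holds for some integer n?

Euclid: 192015 = 77·2465 + 2210; 2465 = 1·2210 + 255; 2210 = 8·255 + 170; 255 = 1·170 + 85; 170 = 2·85 + 0 → gcd = 85; 1955 = 85·23.
Back-substitution yields 192015·(-10) + 2465·(779) = 85, so one solution is m = -10·23 = -230, n = 779·23 = 17917.
Solutions in m differ by 2465/85 = 29; the one in [0, 29) is -230 mod 29 = 2.

2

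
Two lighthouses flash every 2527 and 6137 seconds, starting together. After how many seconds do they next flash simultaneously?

42959

gcd first: 6137 = 2·2527 + 1083; 2527 = 2·1083 + 361; 1083 = 3·361 + 0 → gcd = 361
lcm = 2527·6137/gcd = 15508199/361 = 42959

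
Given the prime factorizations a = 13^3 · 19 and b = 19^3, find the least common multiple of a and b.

max exponent per prime: 13^3 · 19^3 = 15069223

15069223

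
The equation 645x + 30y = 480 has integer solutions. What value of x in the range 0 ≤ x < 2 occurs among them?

Euclid: 645 = 21·30 + 15; 30 = 2·15 + 0 → gcd = 15; 480 = 15·32.
Back-substitution yields 645·(1) + 30·(-21) = 15, so one solution is x = 1·32 = 32, y = -21·32 = -672.
Solutions in x differ by 30/15 = 2; the one in [0, 2) is 32 mod 2 = 0.

0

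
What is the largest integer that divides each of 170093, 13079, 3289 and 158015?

11

gcd(170093, 13079): 170093 = 13·13079 + 66; 13079 = 198·66 + 11; 66 = 6·11 + 0 → 11
gcd(11, 3289): 3289 = 299·11 + 0 → 11
gcd(11, 158015): 158015 = 14365·11 + 0 → 11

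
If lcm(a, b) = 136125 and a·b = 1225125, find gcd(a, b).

From gcd × lcm = ab: gcd = 1225125 / 136125 = 9.

9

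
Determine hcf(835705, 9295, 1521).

gcd(835705, 9295): 835705 = 89·9295 + 8450; 9295 = 1·8450 + 845; 8450 = 10·845 + 0 → 845
gcd(845, 1521): 1521 = 1·845 + 676; 845 = 1·676 + 169; 676 = 4·169 + 0 → 169

169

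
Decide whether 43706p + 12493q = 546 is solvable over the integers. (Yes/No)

Yes

By Bézout, 43706p + 12493q = 546 has integer solutions iff gcd(43706, 12493) | 546.
Euclid: 43706 = 3·12493 + 6227; 12493 = 2·6227 + 39; 6227 = 159·39 + 26; 39 = 1·26 + 13; 26 = 2·13 + 0. gcd = 13; 546 mod 13 = 0. Yes.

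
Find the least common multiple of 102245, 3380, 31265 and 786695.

102245 = 5 · 11² · 13²; 3380 = 2² · 5 · 13²; 31265 = 5 · 13² · 37; 786695 = 5 · 7² · 13² · 19
lcm takes max exponent of each prime: 2² · 5 · 7² · 11² · 13² · 19 · 37 = 14088134060

14088134060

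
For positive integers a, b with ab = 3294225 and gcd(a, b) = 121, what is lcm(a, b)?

27225

gcd·lcm = product, so lcm = 3294225/121 = 27225.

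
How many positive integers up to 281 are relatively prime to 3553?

228

3553 = 11·17·19. Inclusion–exclusion on these primes:
281 − ⌊281/11⌋ − ⌊281/17⌋ − ⌊281/19⌋ + ⌊281/187⌋ + ⌊281/209⌋ + ⌊281/323⌋ − ⌊281/3553⌋ = 228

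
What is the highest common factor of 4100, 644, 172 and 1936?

4

4100 = 2² · 5² · 41; 644 = 2² · 7 · 23; 172 = 2² · 43; 1936 = 2⁴ · 11²
gcd takes min exponent of each prime: 2² = 4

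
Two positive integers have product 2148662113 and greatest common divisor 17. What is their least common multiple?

126391889

Since gcd(a,b)·lcm(a,b) = ab, lcm = 2148662113/17 = 126391889.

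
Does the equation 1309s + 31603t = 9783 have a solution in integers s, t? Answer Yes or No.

gcd(1309, 31603): 31603 = 24·1309 + 187; 1309 = 7·187 + 0 → 187
187 does not divide 9783, so a solution does not exist.

No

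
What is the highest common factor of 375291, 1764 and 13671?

375291 = 3² · 7² · 23 · 37; 1764 = 2² · 3² · 7²; 13671 = 3² · 7² · 31
gcd takes min exponent of each prime: 3² · 7² = 441

441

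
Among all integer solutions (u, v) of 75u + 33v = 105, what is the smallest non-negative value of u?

Reduce mod 33: 75u ≡ 105 (mod 33). With g = gcd(75, 33) = 3 dividing 105, divide through: 25u ≡ 35 (mod 11).
Since gcd(25, 11) = 1, u ≡ 35·(25)⁻¹ ≡ 8 (mod 11). Smallest non-negative: 8.

8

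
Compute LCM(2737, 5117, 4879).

4825331

lcm(2737, 5117) = 2737·5117/gcd = 14005229/119 = 117691
lcm(117691, 4879) = 117691·4879/gcd = 574214389/119 = 4825331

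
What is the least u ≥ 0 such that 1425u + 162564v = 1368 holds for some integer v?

1484

gcd(1425, 162564) = 57 (Euclid: 162564 = 114·1425 + 114; 1425 = 12·114 + 57; 114 = 2·57 + 0), and 57 | 1368.
Extended Euclid: 1425·(1369) + 162564·(-12) = 57. Scale by 24: u₀ = 32856.
General solution u = u₀ + 2852t; reducing mod 2852 gives u = 1484 (and v = -13).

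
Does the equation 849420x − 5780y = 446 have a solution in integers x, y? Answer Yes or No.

No

By Bézout, 849420x − 5780y = 446 has integer solutions iff gcd(849420, 5780) | 446.
Euclid: 849420 = 146·5780 + 5540; 5780 = 1·5540 + 240; 5540 = 23·240 + 20; 240 = 12·20 + 0. gcd = 20; 446 mod 20 = 6. No.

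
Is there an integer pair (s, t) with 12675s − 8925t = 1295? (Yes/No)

gcd(12675, 8925): 12675 = 1·8925 + 3750; 8925 = 2·3750 + 1425; 3750 = 2·1425 + 900; 1425 = 1·900 + 525; 900 = 1·525 + 375; 525 = 1·375 + 150; 375 = 2·150 + 75; 150 = 2·75 + 0 → 75
75 does not divide 1295, so a solution does not exist.

No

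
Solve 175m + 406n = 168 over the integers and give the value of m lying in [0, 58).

Euclid: 406 = 2·175 + 56; 175 = 3·56 + 7; 56 = 8·7 + 0 → gcd = 7; 168 = 7·24.
Back-substitution yields 175·(7) + 406·(-3) = 7, so one solution is m = 7·24 = 168, n = -3·24 = -72.
Solutions in m differ by 406/7 = 58; the one in [0, 58) is 168 mod 58 = 52.

52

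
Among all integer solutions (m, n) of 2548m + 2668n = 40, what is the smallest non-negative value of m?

gcd(2548, 2668) = 4 (Euclid: 2668 = 1·2548 + 120; 2548 = 21·120 + 28; 120 = 4·28 + 8; 28 = 3·8 + 4; 8 = 2·4 + 0), and 4 | 40.
Extended Euclid: 2548·(289) + 2668·(-276) = 4. Scale by 10: m₀ = 2890.
General solution m = m₀ + 667t; reducing mod 667 gives m = 222 (and n = -212).

222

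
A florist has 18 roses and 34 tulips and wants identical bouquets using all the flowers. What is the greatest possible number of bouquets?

Euclid: 34 = 1·18 + 16; 18 = 1·16 + 2; 16 = 8·2 + 0. Last nonzero remainder: 2.

2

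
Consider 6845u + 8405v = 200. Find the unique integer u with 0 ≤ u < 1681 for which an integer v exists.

Euclid: 8405 = 1·6845 + 1560; 6845 = 4·1560 + 605; 1560 = 2·605 + 350; 605 = 1·350 + 255; 350 = 1·255 + 95; 255 = 2·95 + 65; 95 = 1·65 + 30; 65 = 2·30 + 5; 30 = 6·5 + 0 → gcd = 5; 200 = 5·40.
Back-substitution yields 6845·(264) + 8405·(-215) = 5, so one solution is u = 264·40 = 10560, v = -215·40 = -8600.
Solutions in u differ by 8405/5 = 1681; the one in [0, 1681) is 10560 mod 1681 = 474.

474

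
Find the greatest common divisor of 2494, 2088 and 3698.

2

gcd(2494, 2088): 2494 = 1·2088 + 406; 2088 = 5·406 + 58; 406 = 7·58 + 0 → 58
gcd(58, 3698): 3698 = 63·58 + 44; 58 = 1·44 + 14; 44 = 3·14 + 2; 14 = 7·2 + 0 → 2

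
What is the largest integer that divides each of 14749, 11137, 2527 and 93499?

7

14749 = 7³ · 43; 11137 = 7 · 37 · 43; 2527 = 7 · 19²; 93499 = 7 · 19² · 37
gcd takes min exponent of each prime: 7 = 7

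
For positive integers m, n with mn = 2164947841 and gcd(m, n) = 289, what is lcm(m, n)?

For any two positive integers, gcd × lcm equals their product. Hence lcm = 2164947841 / 289 = 7491169.

7491169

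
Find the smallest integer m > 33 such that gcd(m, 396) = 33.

165

396 = 33·12. Any m with gcd(m, 396) = 33 is a multiple of 33, say 33s, with s coprime to 12.
Need s > 33/33, so s ≥ 2. First s ≥ 2 with gcd(s, 12) = 1 is s = 5. Thus m = 33·5 = 165.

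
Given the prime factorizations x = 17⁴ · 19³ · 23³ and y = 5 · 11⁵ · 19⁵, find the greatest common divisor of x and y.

6859

min exponent per shared prime: 19³ = 6859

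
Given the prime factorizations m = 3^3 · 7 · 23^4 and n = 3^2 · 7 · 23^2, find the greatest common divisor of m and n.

min exponent per shared prime: 3^2 · 7 · 23^2 = 33327

33327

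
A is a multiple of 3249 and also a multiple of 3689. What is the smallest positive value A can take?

gcd first: 3689 = 1·3249 + 440; 3249 = 7·440 + 169; 440 = 2·169 + 102; 169 = 1·102 + 67; 102 = 1·67 + 35; 67 = 1·35 + 32; 35 = 1·32 + 3; 32 = 10·3 + 2; 3 = 1·2 + 1; 2 = 2·1 + 0 → gcd = 1
lcm = 3249·3689/gcd = 11985561/1 = 11985561

11985561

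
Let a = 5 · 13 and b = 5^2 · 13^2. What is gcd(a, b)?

min exponent per shared prime: 5 · 13 = 65

65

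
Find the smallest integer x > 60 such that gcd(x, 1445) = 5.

65

1445 = 5·289. Any x with gcd(x, 1445) = 5 is a multiple of 5, say 5s, with s coprime to 289.
Need s > 60/5, so s ≥ 13. First s ≥ 13 with gcd(s, 289) = 1 is s = 13. Thus x = 5·13 = 65.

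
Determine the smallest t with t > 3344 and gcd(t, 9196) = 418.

3762

gcd(t, 9196) = 418 forces 418 | t; write t = 418s. Then gcd(418s, 418·22) = 418·gcd(s, 22), so need gcd(s, 22) = 1.
418s > 3344 gives s ≥ 9. The least s ≥ 9 coprime to 22 is 9, so t = 418·9 = 3762.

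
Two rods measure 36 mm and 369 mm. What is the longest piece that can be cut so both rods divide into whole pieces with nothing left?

9

Euclid: 369 = 10·36 + 9; 36 = 4·9 + 0. Last nonzero remainder: 9.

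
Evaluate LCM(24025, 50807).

gcd first: 50807 = 2·24025 + 2757; 24025 = 8·2757 + 1969; 2757 = 1·1969 + 788; 1969 = 2·788 + 393; 788 = 2·393 + 2; 393 = 196·2 + 1; 2 = 2·1 + 0 → gcd = 1
lcm = 24025·50807/gcd = 1220638175/1 = 1220638175

1220638175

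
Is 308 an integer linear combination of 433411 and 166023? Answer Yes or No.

Yes

By Bézout, 433411x − 166023y = 308 has integer solutions iff gcd(433411, 166023) | 308.
Euclid: 433411 = 2·166023 + 101365; 166023 = 1·101365 + 64658; 101365 = 1·64658 + 36707; 64658 = 1·36707 + 27951; 36707 = 1·27951 + 8756; 27951 = 3·8756 + 1683; 8756 = 5·1683 + 341; 1683 = 4·341 + 319; 341 = 1·319 + 22; 319 = 14·22 + 11; 22 = 2·11 + 0. gcd = 11; 308 mod 11 = 0. Yes.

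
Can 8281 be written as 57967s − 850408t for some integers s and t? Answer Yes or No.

gcd(57967, 850408): 850408 = 14·57967 + 38870; 57967 = 1·38870 + 19097; 38870 = 2·19097 + 676; 19097 = 28·676 + 169; 676 = 4·169 + 0 → 169
169 divides 8281, so a solution exists.

Yes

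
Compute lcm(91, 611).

4277

91 = 7 · 13; 611 = 13 · 47
max exponents: 7 · 13 · 47 = 4277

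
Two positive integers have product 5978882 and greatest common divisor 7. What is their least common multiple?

854126

For any two positive integers, gcd × lcm equals their product. Hence lcm = 5978882 / 7 = 854126.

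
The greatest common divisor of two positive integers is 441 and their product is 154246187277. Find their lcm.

349764597

Since gcd(a,b)·lcm(a,b) = ab, lcm = 154246187277/441 = 349764597.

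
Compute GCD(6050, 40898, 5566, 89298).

242

gcd(6050, 40898): 40898 = 6·6050 + 4598; 6050 = 1·4598 + 1452; 4598 = 3·1452 + 242; 1452 = 6·242 + 0 → 242
gcd(242, 5566): 5566 = 23·242 + 0 → 242
gcd(242, 89298): 89298 = 369·242 + 0 → 242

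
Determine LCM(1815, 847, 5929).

lcm(1815, 847) = 1815·847/gcd = 1537305/121 = 12705
lcm(12705, 5929) = 12705·5929/gcd = 75327945/847 = 88935

88935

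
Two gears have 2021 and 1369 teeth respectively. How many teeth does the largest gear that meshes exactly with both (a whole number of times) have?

2021 = 43 · 47
1369 = 37²
Common: 1 = 1

1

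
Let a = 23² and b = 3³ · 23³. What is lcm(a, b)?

328509

max exponent per prime: 3³ · 23³ = 328509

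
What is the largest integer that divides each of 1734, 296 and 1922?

gcd(1734, 296): 1734 = 5·296 + 254; 296 = 1·254 + 42; 254 = 6·42 + 2; 42 = 21·2 + 0 → 2
gcd(2, 1922): 1922 = 961·2 + 0 → 2

2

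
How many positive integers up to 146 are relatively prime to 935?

99

Prime factors of 935: 5, 11, 17. Count integers ≤ 146 divisible by none of them.
By inclusion–exclusion: 146 − ⌊146/5⌋ − ⌊146/11⌋ − ⌊146/17⌋ + ⌊146/55⌋ + ⌊146/85⌋ + ⌊146/187⌋ − ⌊146/935⌋ = 99.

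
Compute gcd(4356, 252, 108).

gcd(4356, 252): 4356 = 17·252 + 72; 252 = 3·72 + 36; 72 = 2·36 + 0 → 36
gcd(36, 108): 108 = 3·36 + 0 → 36

36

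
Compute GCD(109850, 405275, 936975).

gcd(109850, 405275): 405275 = 3·109850 + 75725; 109850 = 1·75725 + 34125; 75725 = 2·34125 + 7475; 34125 = 4·7475 + 4225; 7475 = 1·4225 + 3250; 4225 = 1·3250 + 975; 3250 = 3·975 + 325; 975 = 3·325 + 0 → 325
gcd(325, 936975): 936975 = 2883·325 + 0 → 325

325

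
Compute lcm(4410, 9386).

20696130

4410 = 2 · 3² · 5 · 7²; 9386 = 2 · 13 · 19²
max exponents: 2 · 3² · 5 · 7² · 13 · 19² = 20696130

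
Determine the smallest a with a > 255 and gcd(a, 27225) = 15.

27225 = 15·1815. Any a with gcd(a, 27225) = 15 is a multiple of 15, say 15s, with s coprime to 1815.
Need s > 255/15, so s ≥ 18. First s ≥ 18 with gcd(s, 1815) = 1 is s = 19. Thus a = 15·19 = 285.

285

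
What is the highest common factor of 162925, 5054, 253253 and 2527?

gcd(162925, 5054): 162925 = 32·5054 + 1197; 5054 = 4·1197 + 266; 1197 = 4·266 + 133; 266 = 2·133 + 0 → 133
gcd(133, 253253): 253253 = 1904·133 + 21; 133 = 6·21 + 7; 21 = 3·7 + 0 → 7
gcd(7, 2527): 2527 = 361·7 + 0 → 7

7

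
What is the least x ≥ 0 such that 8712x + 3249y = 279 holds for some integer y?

254

Reduce mod 3249: 8712x ≡ 279 (mod 3249). With g = gcd(8712, 3249) = 9 dividing 279, divide through: 968x ≡ 31 (mod 361).
Since gcd(968, 361) = 1, x ≡ 31·(968)⁻¹ ≡ 254 (mod 361). Smallest non-negative: 254.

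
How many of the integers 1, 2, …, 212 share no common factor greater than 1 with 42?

61

Prime factors of 42: 2, 3, 7. Count integers ≤ 212 divisible by none of them.
By inclusion–exclusion: 212 − ⌊212/2⌋ − ⌊212/3⌋ − ⌊212/7⌋ + ⌊212/6⌋ + ⌊212/14⌋ + ⌊212/21⌋ − ⌊212/42⌋ = 61.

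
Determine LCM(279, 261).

8091

gcd first: 279 = 1·261 + 18; 261 = 14·18 + 9; 18 = 2·9 + 0 → gcd = 9
lcm = 279·261/gcd = 72819/9 = 8091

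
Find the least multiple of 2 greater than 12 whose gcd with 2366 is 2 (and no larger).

2366 = 2·1183. Any m with gcd(m, 2366) = 2 is a multiple of 2, say 2s, with s coprime to 1183.
Need s > 12/2, so s ≥ 7. First s ≥ 7 with gcd(s, 1183) = 1 is s = 8. Thus m = 2·8 = 16.

16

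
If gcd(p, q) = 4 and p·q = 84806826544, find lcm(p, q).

For any two positive integers, gcd × lcm equals their product. Hence lcm = 84806826544 / 4 = 21201706636.

21201706636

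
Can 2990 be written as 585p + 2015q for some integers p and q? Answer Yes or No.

Yes

By Bézout, 585p + 2015q = 2990 has integer solutions iff gcd(585, 2015) | 2990.
Euclid: 2015 = 3·585 + 260; 585 = 2·260 + 65; 260 = 4·65 + 0. gcd = 65; 2990 mod 65 = 0. Yes.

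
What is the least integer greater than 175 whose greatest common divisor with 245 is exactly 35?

gcd(a, 245) = 35 forces 35 | a; write a = 35s. Then gcd(35s, 35·7) = 35·gcd(s, 7), so need gcd(s, 7) = 1.
35s > 175 gives s ≥ 6. The least s ≥ 6 coprime to 7 is 6, so a = 35·6 = 210.

210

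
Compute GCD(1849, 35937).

1

Euclid: 35937 = 19·1849 + 806; 1849 = 2·806 + 237; 806 = 3·237 + 95; 237 = 2·95 + 47; 95 = 2·47 + 1; 47 = 47·1 + 0. Last nonzero remainder: 1.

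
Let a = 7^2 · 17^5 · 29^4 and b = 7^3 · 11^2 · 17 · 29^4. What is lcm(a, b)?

max exponent per prime: 7^3 · 11^2 · 17^5 · 29^4 = 41678884684541951

41678884684541951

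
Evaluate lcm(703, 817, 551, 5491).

253349249

703 = 19 · 37; 817 = 19 · 43; 551 = 19 · 29; 5491 = 17² · 19
lcm takes max exponent of each prime: 17² · 19 · 29 · 37 · 43 = 253349249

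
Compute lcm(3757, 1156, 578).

3757 = 13 · 17²; 1156 = 2² · 17²; 578 = 2 · 17²
lcm takes max exponent of each prime: 2² · 13 · 17² = 15028

15028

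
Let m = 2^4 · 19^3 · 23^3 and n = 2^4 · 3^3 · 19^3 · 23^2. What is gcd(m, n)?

min exponent per shared prime: 2^4 · 19^3 · 23^2 = 58054576

58054576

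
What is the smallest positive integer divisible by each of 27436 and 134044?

27436 = 2² · 19³; 134044 = 2² · 23 · 31 · 47
max exponents: 2² · 19³ · 23 · 31 · 47 = 919407796

919407796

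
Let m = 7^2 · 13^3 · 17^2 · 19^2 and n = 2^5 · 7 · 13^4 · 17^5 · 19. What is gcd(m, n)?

min exponent per shared prime: 7 · 13^3 · 17^2 · 19 = 84446089

84446089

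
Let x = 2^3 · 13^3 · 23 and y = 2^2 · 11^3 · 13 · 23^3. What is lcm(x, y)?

max exponent per prime: 2^3 · 11^3 · 13^3 · 23^3 = 284630612552

284630612552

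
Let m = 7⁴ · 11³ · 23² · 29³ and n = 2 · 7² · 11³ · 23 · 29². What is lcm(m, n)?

82461242993822

max exponent per prime: 2 · 7⁴ · 11³ · 23² · 29³ = 82461242993822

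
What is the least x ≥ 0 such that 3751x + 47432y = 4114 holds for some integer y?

254

Euclid: 47432 = 12·3751 + 2420; 3751 = 1·2420 + 1331; 2420 = 1·1331 + 1089; 1331 = 1·1089 + 242; 1089 = 4·242 + 121; 242 = 2·121 + 0 → gcd = 121; 4114 = 121·34.
Back-substitution yields 3751·(-177) + 47432·(14) = 121, so one solution is x = -177·34 = -6018, y = 14·34 = 476.
Solutions in x differ by 47432/121 = 392; the one in [0, 392) is -6018 mod 392 = 254.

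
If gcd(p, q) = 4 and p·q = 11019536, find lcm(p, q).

2754884

For any two positive integers, gcd × lcm equals their product. Hence lcm = 11019536 / 4 = 2754884.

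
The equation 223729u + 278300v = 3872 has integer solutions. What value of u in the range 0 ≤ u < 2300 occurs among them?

gcd(223729, 278300) = 121 (Euclid: 278300 = 1·223729 + 54571; 223729 = 4·54571 + 5445; 54571 = 10·5445 + 121; 5445 = 45·121 + 0), and 121 | 3872.
Extended Euclid: 223729·(-51) + 278300·(41) = 121. Scale by 32: u₀ = -1632.
General solution u = u₀ + 2300t; reducing mod 2300 gives u = 668 (and v = -537).

668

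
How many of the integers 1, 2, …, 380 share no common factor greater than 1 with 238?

154

238 = 2·7·17. Inclusion–exclusion on these primes:
380 − ⌊380/2⌋ − ⌊380/7⌋ − ⌊380/17⌋ + ⌊380/14⌋ + ⌊380/34⌋ + ⌊380/119⌋ − ⌊380/238⌋ = 154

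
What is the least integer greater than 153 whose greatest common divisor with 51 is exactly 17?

gcd(x, 51) = 17 forces 17 | x; write x = 17s. Then gcd(17s, 17·3) = 17·gcd(s, 3), so need gcd(s, 3) = 1.
17s > 153 gives s ≥ 10. The least s ≥ 10 coprime to 3 is 10, so x = 17·10 = 170.

170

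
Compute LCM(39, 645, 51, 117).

427635

lcm(39, 645) = 39·645/gcd = 25155/3 = 8385
lcm(8385, 51) = 8385·51/gcd = 427635/3 = 142545
lcm(142545, 117) = 142545·117/gcd = 16677765/39 = 427635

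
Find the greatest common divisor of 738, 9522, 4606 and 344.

738 = 2 · 3² · 41; 9522 = 2 · 3² · 23²; 4606 = 2 · 7² · 47; 344 = 2³ · 43
gcd takes min exponent of each prime: 2 = 2

2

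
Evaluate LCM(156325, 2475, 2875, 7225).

514350676125

lcm(156325, 2475) = 156325·2475/gcd = 386904375/25 = 15476175
lcm(15476175, 2875) = 15476175·2875/gcd = 44494003125/25 = 1779760125
lcm(1779760125, 7225) = 1779760125·7225/gcd = 12858766903125/25 = 514350676125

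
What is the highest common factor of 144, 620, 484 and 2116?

4

144 = 2⁴ · 3²; 620 = 2² · 5 · 31; 484 = 2² · 11²; 2116 = 2² · 23²
gcd takes min exponent of each prime: 2² = 4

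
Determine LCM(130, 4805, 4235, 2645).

lcm(130, 4805) = 130·4805/gcd = 624650/5 = 124930
lcm(124930, 4235) = 124930·4235/gcd = 529078550/5 = 105815710
lcm(105815710, 2645) = 105815710·2645/gcd = 279882552950/5 = 55976510590

55976510590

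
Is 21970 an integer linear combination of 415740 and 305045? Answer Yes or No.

Yes

By Bézout, 415740s + 305045t = 21970 has integer solutions iff gcd(415740, 305045) | 21970.
Euclid: 415740 = 1·305045 + 110695; 305045 = 2·110695 + 83655; 110695 = 1·83655 + 27040; 83655 = 3·27040 + 2535; 27040 = 10·2535 + 1690; 2535 = 1·1690 + 845; 1690 = 2·845 + 0. gcd = 845; 21970 mod 845 = 0. Yes.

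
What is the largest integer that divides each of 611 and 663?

611 = 13 · 47
663 = 3 · 13 · 17
Common: 13 = 13

13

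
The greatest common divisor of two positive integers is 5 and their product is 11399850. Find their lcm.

2279970

Since gcd(u,v)·lcm(u,v) = uv, lcm = 11399850/5 = 2279970.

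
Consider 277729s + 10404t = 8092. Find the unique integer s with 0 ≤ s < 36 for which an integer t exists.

gcd(277729, 10404) = 289 (Euclid: 277729 = 26·10404 + 7225; 10404 = 1·7225 + 3179; 7225 = 2·3179 + 867; 3179 = 3·867 + 578; 867 = 1·578 + 289; 578 = 2·289 + 0), and 289 | 8092.
Extended Euclid: 277729·(13) + 10404·(-347) = 289. Scale by 28: s₀ = 364.
General solution s = s₀ + 36k; reducing mod 36 gives s = 4 (and t = -106).

4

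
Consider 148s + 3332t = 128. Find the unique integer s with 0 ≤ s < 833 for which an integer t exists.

226

gcd(148, 3332) = 4 (Euclid: 3332 = 22·148 + 76; 148 = 1·76 + 72; 76 = 1·72 + 4; 72 = 18·4 + 0), and 4 | 128.
Extended Euclid: 148·(-45) + 3332·(2) = 4. Scale by 32: s₀ = -1440.
General solution s = s₀ + 833k; reducing mod 833 gives s = 226 (and t = -10).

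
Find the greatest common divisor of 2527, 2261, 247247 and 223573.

133

gcd(2527, 2261): 2527 = 1·2261 + 266; 2261 = 8·266 + 133; 266 = 2·133 + 0 → 133
gcd(133, 247247): 247247 = 1859·133 + 0 → 133
gcd(133, 223573): 223573 = 1681·133 + 0 → 133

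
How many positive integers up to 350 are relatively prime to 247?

307

Prime factors of 247: 13, 19. Count integers ≤ 350 divisible by none of them.
By inclusion–exclusion: 350 − ⌊350/13⌋ − ⌊350/19⌋ + ⌊350/247⌋ = 307.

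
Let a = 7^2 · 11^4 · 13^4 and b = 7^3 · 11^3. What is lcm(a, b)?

143429429143

max exponent per prime: 7^3 · 11^4 · 13^4 = 143429429143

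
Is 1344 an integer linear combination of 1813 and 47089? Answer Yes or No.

gcd(1813, 47089): 47089 = 25·1813 + 1764; 1813 = 1·1764 + 49; 1764 = 36·49 + 0 → 49
49 does not divide 1344, so a solution does not exist.

No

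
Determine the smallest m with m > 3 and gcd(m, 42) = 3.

9

Multiples of 3 above 3: 3·2, 3·3, … . Need the cofactor coprime to 42/3 = 14.
Checking s = 2, 3, … the first with gcd(s, 14) = 1 is s = 3, giving 9.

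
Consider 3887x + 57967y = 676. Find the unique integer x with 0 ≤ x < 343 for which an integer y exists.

Reduce mod 57967: 3887x ≡ 676 (mod 57967). With g = gcd(3887, 57967) = 169 dividing 676, divide through: 23x ≡ 4 (mod 343).
Since gcd(23, 343) = 1, x ≡ 4·(23)⁻¹ ≡ 30 (mod 343). Smallest non-negative: 30.

30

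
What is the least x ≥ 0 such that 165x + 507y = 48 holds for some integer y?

157

Reduce mod 507: 165x ≡ 48 (mod 507). With g = gcd(165, 507) = 3 dividing 48, divide through: 55x ≡ 16 (mod 169).
Since gcd(55, 169) = 1, x ≡ 16·(55)⁻¹ ≡ 157 (mod 169). Smallest non-negative: 157.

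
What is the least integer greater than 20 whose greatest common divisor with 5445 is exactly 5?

gcd(t, 5445) = 5 forces 5 | t; write t = 5s. Then gcd(5s, 5·1089) = 5·gcd(s, 1089), so need gcd(s, 1089) = 1.
5s > 20 gives s ≥ 5. The least s ≥ 5 coprime to 1089 is 5, so t = 5·5 = 25.

25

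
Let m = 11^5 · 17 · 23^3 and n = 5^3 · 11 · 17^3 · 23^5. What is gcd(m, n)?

min exponent per shared prime: 11 · 17 · 23^3 = 2275229

2275229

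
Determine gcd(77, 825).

11

77 = 7 · 11
825 = 3 · 5² · 11
Common: 11 = 11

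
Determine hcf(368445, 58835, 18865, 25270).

35

368445 = 3 · 5 · 7 · 11² · 29; 58835 = 5 · 7 · 41²; 18865 = 5 · 7³ · 11; 25270 = 2 · 5 · 7 · 19²
gcd takes min exponent of each prime: 5 · 7 = 35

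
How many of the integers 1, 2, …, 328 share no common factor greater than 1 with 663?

Prime factors of 663: 3, 13, 17. Count integers ≤ 328 divisible by none of them.
By inclusion–exclusion: 328 − ⌊328/3⌋ − ⌊328/13⌋ − ⌊328/17⌋ + ⌊328/39⌋ + ⌊328/51⌋ + ⌊328/221⌋ − ⌊328/663⌋ = 190.

190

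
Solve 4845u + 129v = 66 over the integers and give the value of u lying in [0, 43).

26

gcd(4845, 129) = 3 (Euclid: 4845 = 37·129 + 72; 129 = 1·72 + 57; 72 = 1·57 + 15; 57 = 3·15 + 12; 15 = 1·12 + 3; 12 = 4·3 + 0), and 3 | 66.
Extended Euclid: 4845·(9) + 129·(-338) = 3. Scale by 22: u₀ = 198.
General solution u = u₀ + 43t; reducing mod 43 gives u = 26 (and v = -976).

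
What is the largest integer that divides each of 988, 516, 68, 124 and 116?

4

gcd(988, 516): 988 = 1·516 + 472; 516 = 1·472 + 44; 472 = 10·44 + 32; 44 = 1·32 + 12; 32 = 2·12 + 8; 12 = 1·8 + 4; 8 = 2·4 + 0 → 4
gcd(4, 68): 68 = 17·4 + 0 → 4
gcd(4, 124): 124 = 31·4 + 0 → 4
gcd(4, 116): 116 = 29·4 + 0 → 4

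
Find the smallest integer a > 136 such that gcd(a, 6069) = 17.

170

6069 = 17·357. Any a with gcd(a, 6069) = 17 is a multiple of 17, say 17s, with s coprime to 357.
Need s > 136/17, so s ≥ 9. First s ≥ 9 with gcd(s, 357) = 1 is s = 10. Thus a = 17·10 = 170.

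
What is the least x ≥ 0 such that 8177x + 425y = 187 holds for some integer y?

gcd(8177, 425) = 17 (Euclid: 8177 = 19·425 + 102; 425 = 4·102 + 17; 102 = 6·17 + 0), and 17 | 187.
Extended Euclid: 8177·(-4) + 425·(77) = 17. Scale by 11: x₀ = -44.
General solution x = x₀ + 25t; reducing mod 25 gives x = 6 (and y = -115).

6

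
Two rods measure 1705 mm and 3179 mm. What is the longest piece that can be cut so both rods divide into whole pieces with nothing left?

Euclid: 3179 = 1·1705 + 1474; 1705 = 1·1474 + 231; 1474 = 6·231 + 88; 231 = 2·88 + 55; 88 = 1·55 + 33; 55 = 1·33 + 22; 33 = 1·22 + 11; 22 = 2·11 + 0. Last nonzero remainder: 11.

11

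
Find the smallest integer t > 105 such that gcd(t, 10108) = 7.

119

gcd(t, 10108) = 7 forces 7 | t; write t = 7s. Then gcd(7s, 7·1444) = 7·gcd(s, 1444), so need gcd(s, 1444) = 1.
7s > 105 gives s ≥ 16. The least s ≥ 16 coprime to 1444 is 17, so t = 7·17 = 119.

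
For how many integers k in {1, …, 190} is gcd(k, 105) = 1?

105 = 3·5·7. Inclusion–exclusion on these primes:
190 − ⌊190/3⌋ − ⌊190/5⌋ − ⌊190/7⌋ + ⌊190/15⌋ + ⌊190/21⌋ + ⌊190/35⌋ − ⌊190/105⌋ = 87

87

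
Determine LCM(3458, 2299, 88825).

177827650

3458 = 2 · 7 · 13 · 19; 2299 = 11² · 19; 88825 = 5² · 11 · 17 · 19
lcm takes max exponent of each prime: 2 · 5² · 7 · 11² · 13 · 17 · 19 = 177827650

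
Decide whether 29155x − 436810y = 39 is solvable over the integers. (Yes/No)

No

By Bézout, 29155x − 436810y = 39 has integer solutions iff gcd(29155, 436810) | 39.
Euclid: 436810 = 14·29155 + 28640; 29155 = 1·28640 + 515; 28640 = 55·515 + 315; 515 = 1·315 + 200; 315 = 1·200 + 115; 200 = 1·115 + 85; 115 = 1·85 + 30; 85 = 2·30 + 25; 30 = 1·25 + 5; 25 = 5·5 + 0. gcd = 5; 39 mod 5 = 4. No.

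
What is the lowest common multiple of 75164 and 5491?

21722396

gcd first: 75164 = 13·5491 + 3781; 5491 = 1·3781 + 1710; 3781 = 2·1710 + 361; 1710 = 4·361 + 266; 361 = 1·266 + 95; 266 = 2·95 + 76; 95 = 1·76 + 19; 76 = 4·19 + 0 → gcd = 19
lcm = 75164·5491/gcd = 412725524/19 = 21722396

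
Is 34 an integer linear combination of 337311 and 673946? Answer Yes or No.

By Bézout, 337311x + 673946y = 34 has integer solutions iff gcd(337311, 673946) | 34.
Euclid: 673946 = 1·337311 + 336635; 337311 = 1·336635 + 676; 336635 = 497·676 + 663; 676 = 1·663 + 13; 663 = 51·13 + 0. gcd = 13; 34 mod 13 = 8. No.

No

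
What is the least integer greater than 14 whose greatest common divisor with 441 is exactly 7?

28

gcd(k, 441) = 7 forces 7 | k; write k = 7s. Then gcd(7s, 7·63) = 7·gcd(s, 63), so need gcd(s, 63) = 1.
7s > 14 gives s ≥ 3. The least s ≥ 3 coprime to 63 is 4, so k = 7·4 = 28.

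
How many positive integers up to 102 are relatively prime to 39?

Prime factors of 39: 3, 13. Count integers ≤ 102 divisible by none of them.
By inclusion–exclusion: 102 − ⌊102/3⌋ − ⌊102/13⌋ + ⌊102/39⌋ = 63.

63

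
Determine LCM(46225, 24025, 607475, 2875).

124132799206625

46225 = 5² · 43²; 24025 = 5² · 31²; 607475 = 5² · 11 · 47²; 2875 = 5³ · 23
lcm takes max exponent of each prime: 5³ · 11 · 23 · 31² · 43² · 47² = 124132799206625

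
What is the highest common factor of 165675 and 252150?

165675 = 3 · 5² · 47²
252150 = 2 · 3 · 5² · 41²
Common: 3 · 5² = 75

75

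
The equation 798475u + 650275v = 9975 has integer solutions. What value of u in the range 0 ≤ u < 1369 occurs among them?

961

Reduce mod 650275: 798475u ≡ 9975 (mod 650275). With g = gcd(798475, 650275) = 475 dividing 9975, divide through: 1681u ≡ 21 (mod 1369).
Since gcd(1681, 1369) = 1, u ≡ 21·(1681)⁻¹ ≡ 961 (mod 1369). Smallest non-negative: 961.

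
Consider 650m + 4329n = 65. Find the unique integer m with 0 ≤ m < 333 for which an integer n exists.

gcd(650, 4329) = 13 (Euclid: 4329 = 6·650 + 429; 650 = 1·429 + 221; 429 = 1·221 + 208; 221 = 1·208 + 13; 208 = 16·13 + 0), and 13 | 65.
Extended Euclid: 650·(20) + 4329·(-3) = 13. Scale by 5: m₀ = 100.
General solution m = m₀ + 333t; reducing mod 333 gives m = 100 (and n = -15).

100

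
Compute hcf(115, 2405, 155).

5

115 = 5 · 23; 2405 = 5 · 13 · 37; 155 = 5 · 31
gcd takes min exponent of each prime: 5 = 5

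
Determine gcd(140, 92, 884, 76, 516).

140 = 2² · 5 · 7; 92 = 2² · 23; 884 = 2² · 13 · 17; 76 = 2² · 19; 516 = 2² · 3 · 43
gcd takes min exponent of each prime: 2² = 4

4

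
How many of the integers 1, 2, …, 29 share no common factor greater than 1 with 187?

26

Prime factors of 187: 11, 17. Count integers ≤ 29 divisible by none of them.
By inclusion–exclusion: 29 − ⌊29/11⌋ − ⌊29/17⌋ + ⌊29/187⌋ = 26.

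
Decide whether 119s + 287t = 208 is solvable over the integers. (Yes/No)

By Bézout, 119s + 287t = 208 has integer solutions iff gcd(119, 287) | 208.
Euclid: 287 = 2·119 + 49; 119 = 2·49 + 21; 49 = 2·21 + 7; 21 = 3·7 + 0. gcd = 7; 208 mod 7 = 5. No.

No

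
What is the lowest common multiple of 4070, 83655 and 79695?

lcm(4070, 83655) = 4070·83655/gcd = 340475850/55 = 6190470
lcm(6190470, 79695) = 6190470·79695/gcd = 493349506650/495 = 996665670

996665670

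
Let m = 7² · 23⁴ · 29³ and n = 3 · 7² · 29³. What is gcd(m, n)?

min exponent per shared prime: 7² · 29³ = 1195061

1195061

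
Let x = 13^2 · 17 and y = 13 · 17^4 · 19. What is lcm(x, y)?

268185931

max exponent per prime: 13^2 · 17^4 · 19 = 268185931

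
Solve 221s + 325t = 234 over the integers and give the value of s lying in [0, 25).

gcd(221, 325) = 13 (Euclid: 325 = 1·221 + 104; 221 = 2·104 + 13; 104 = 8·13 + 0), and 13 | 234.
Extended Euclid: 221·(3) + 325·(-2) = 13. Scale by 18: s₀ = 54.
General solution s = s₀ + 25k; reducing mod 25 gives s = 4 (and t = -2).

4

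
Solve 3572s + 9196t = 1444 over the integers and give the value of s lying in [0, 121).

21

Reduce mod 9196: 3572s ≡ 1444 (mod 9196). With g = gcd(3572, 9196) = 76 dividing 1444, divide through: 47s ≡ 19 (mod 121).
Since gcd(47, 121) = 1, s ≡ 19·(47)⁻¹ ≡ 21 (mod 121). Smallest non-negative: 21.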